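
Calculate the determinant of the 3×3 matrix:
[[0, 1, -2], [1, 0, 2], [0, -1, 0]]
2

Expansion along first row:
det = 0·det([[0,2],[-1,0]]) - 1·det([[1,2],[0,0]]) + -2·det([[1,0],[0,-1]])
    = 0·(0·0 - 2·-1) - 1·(1·0 - 2·0) + -2·(1·-1 - 0·0)
    = 0·2 - 1·0 + -2·-1
    = 0 + 0 + 2 = 2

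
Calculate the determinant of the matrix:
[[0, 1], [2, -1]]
-2

For a 2×2 matrix [[a, b], [c, d]], det = ad - bc
det = (0)(-1) - (1)(2) = 0 - 2 = -2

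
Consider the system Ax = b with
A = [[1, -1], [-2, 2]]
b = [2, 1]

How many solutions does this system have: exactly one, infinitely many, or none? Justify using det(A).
No solution

det(A) = (1)*(2) - (-1)*(-2) = 0, so A is singular.
The column space of A is span(column 1) = span([1, -2]).
b = [2, 1] is not a scalar multiple of column 1, so b ∉ column space and the system is inconsistent — no solution.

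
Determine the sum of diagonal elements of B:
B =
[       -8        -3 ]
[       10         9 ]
tr(B) = -8 + 9 = 1

The trace of a square matrix is the sum of its diagonal entries.
Diagonal entries of B: B[0][0] = -8, B[1][1] = 9.
tr(B) = -8 + 9 = 1.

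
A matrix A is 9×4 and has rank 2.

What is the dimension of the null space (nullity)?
2

The rank-nullity theorem for an m×n matrix states:
rank(A) + nullity(A) = n (the number of columns).
Here n = 4 and rank(A) = 2, so nullity(A) = 4 - 2 = 2.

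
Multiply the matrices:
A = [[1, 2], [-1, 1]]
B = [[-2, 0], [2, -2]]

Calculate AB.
[[2, -4], [4, -2]]

Each entry (i,j) of AB = sum over k of A[i][k]*B[k][j].
(AB)[0][0] = (1)*(-2) + (2)*(2) = 2
(AB)[0][1] = (1)*(0) + (2)*(-2) = -4
(AB)[1][0] = (-1)*(-2) + (1)*(2) = 4
(AB)[1][1] = (-1)*(0) + (1)*(-2) = -2
AB = [[2, -4], [4, -2]]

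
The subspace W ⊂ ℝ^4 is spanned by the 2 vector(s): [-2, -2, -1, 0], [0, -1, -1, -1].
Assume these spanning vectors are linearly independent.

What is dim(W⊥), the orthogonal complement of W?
dim(W⊥) = 2

For any subspace W of ℝ^n, dim(W) + dim(W⊥) = n (the whole-space dimension).
Here the given 2 vectors are linearly independent, so dim(W) = 2.
Thus dim(W⊥) = n - dim(W) = 4 - 2 = 2.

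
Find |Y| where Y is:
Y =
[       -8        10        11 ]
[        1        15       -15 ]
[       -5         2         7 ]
det(Y) = 447

Expand along row 0 (cofactor expansion): det(Y) = a*(e*i - f*h) - b*(d*i - f*g) + c*(d*h - e*g), where the 3×3 is [[a, b, c], [d, e, f], [g, h, i]].
Minor M_00 = (15)*(7) - (-15)*(2) = 105 + 30 = 135.
Minor M_01 = (1)*(7) - (-15)*(-5) = 7 - 75 = -68.
Minor M_02 = (1)*(2) - (15)*(-5) = 2 + 75 = 77.
det(Y) = (-8)*(135) - (10)*(-68) + (11)*(77) = -1080 + 680 + 847 = 447.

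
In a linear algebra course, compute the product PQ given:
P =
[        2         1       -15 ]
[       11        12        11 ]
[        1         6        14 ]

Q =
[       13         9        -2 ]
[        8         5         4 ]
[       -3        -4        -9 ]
PQ =
[       79        83       135 ]
[      206       115       -73 ]
[       19       -17      -104 ]

Matrix multiplication: (PQ)[i][j] = sum over k of P[i][k] * Q[k][j].
  (PQ)[0][0] = (2)*(13) + (1)*(8) + (-15)*(-3) = 79
  (PQ)[0][1] = (2)*(9) + (1)*(5) + (-15)*(-4) = 83
  (PQ)[0][2] = (2)*(-2) + (1)*(4) + (-15)*(-9) = 135
  (PQ)[1][0] = (11)*(13) + (12)*(8) + (11)*(-3) = 206
  (PQ)[1][1] = (11)*(9) + (12)*(5) + (11)*(-4) = 115
  (PQ)[1][2] = (11)*(-2) + (12)*(4) + (11)*(-9) = -73
  (PQ)[2][0] = (1)*(13) + (6)*(8) + (14)*(-3) = 19
  (PQ)[2][1] = (1)*(9) + (6)*(5) + (14)*(-4) = -17
  (PQ)[2][2] = (1)*(-2) + (6)*(4) + (14)*(-9) = -104
PQ =
[       79        83       135 ]
[      206       115       -73 ]
[       19       -17      -104 ]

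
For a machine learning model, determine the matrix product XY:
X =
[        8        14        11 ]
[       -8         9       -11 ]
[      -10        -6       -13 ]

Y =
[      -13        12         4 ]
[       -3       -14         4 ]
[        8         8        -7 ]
XY =
[      -58       -12        11 ]
[      -11      -310        81 ]
[       44      -140        27 ]

Matrix multiplication: (XY)[i][j] = sum over k of X[i][k] * Y[k][j].
  (XY)[0][0] = (8)*(-13) + (14)*(-3) + (11)*(8) = -58
  (XY)[0][1] = (8)*(12) + (14)*(-14) + (11)*(8) = -12
  (XY)[0][2] = (8)*(4) + (14)*(4) + (11)*(-7) = 11
  (XY)[1][0] = (-8)*(-13) + (9)*(-3) + (-11)*(8) = -11
  (XY)[1][1] = (-8)*(12) + (9)*(-14) + (-11)*(8) = -310
  (XY)[1][2] = (-8)*(4) + (9)*(4) + (-11)*(-7) = 81
  (XY)[2][0] = (-10)*(-13) + (-6)*(-3) + (-13)*(8) = 44
  (XY)[2][1] = (-10)*(12) + (-6)*(-14) + (-13)*(8) = -140
  (XY)[2][2] = (-10)*(4) + (-6)*(4) + (-13)*(-7) = 27
XY =
[      -58       -12        11 ]
[      -11      -310        81 ]
[       44      -140        27 ]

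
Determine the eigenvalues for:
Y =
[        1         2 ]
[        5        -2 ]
λ = -4, 3

Solve det(Y - λI) = 0. For a 2×2 matrix the characteristic equation is λ² - (trace)λ + det = 0.
trace(Y) = a + d = 1 - 2 = -1.
det(Y) = a*d - b*c = (1)*(-2) - (2)*(5) = -2 - 10 = -12.
Characteristic equation: λ² - (-1)λ + (-12) = 0.
Discriminant = (-1)² - 4*(-12) = 1 + 48 = 49.
λ = (-1 ± √49) / 2 = (-1 ± 7) / 2 = -4, 3.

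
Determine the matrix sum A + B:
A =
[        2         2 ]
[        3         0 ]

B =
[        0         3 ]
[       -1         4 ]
A + B =
[        2         5 ]
[        2         4 ]

Matrix addition is elementwise: (A+B)[i][j] = A[i][j] + B[i][j].
  (A+B)[0][0] = (2) + (0) = 2
  (A+B)[0][1] = (2) + (3) = 5
  (A+B)[1][0] = (3) + (-1) = 2
  (A+B)[1][1] = (0) + (4) = 4
A + B =
[        2         5 ]
[        2         4 ]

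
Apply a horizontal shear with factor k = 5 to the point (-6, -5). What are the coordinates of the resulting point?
(-31, -5)

Shear matrix for horizontal shear with factor k = 5:
[[1, 5], [0, 1]]
Result: (-6, -5) → (-31, -5)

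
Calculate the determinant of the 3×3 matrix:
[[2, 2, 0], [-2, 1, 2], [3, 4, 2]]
8

Expansion along first row:
det = 2·det([[1,2],[4,2]]) - 2·det([[-2,2],[3,2]]) + 0·det([[-2,1],[3,4]])
    = 2·(1·2 - 2·4) - 2·(-2·2 - 2·3) + 0·(-2·4 - 1·3)
    = 2·-6 - 2·-10 + 0·-11
    = -12 + 20 + 0 = 8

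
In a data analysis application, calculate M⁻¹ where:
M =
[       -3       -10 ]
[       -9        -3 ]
det(M) = -81
M⁻¹ =
[     1/27    -10/81 ]
[     -1/9      1/27 ]

For a 2×2 matrix M = [[a, b], [c, d]] with det(M) ≠ 0, M⁻¹ = (1/det(M)) * [[d, -b], [-c, a]].
det(M) = (-3)*(-3) - (-10)*(-9) = 9 - 90 = -81.
M⁻¹ = (1/-81) * [[-3, 10], [9, -3]].
Dividing each entry by -81 and reducing:
M⁻¹ =
[     1/27    -10/81 ]
[     -1/9      1/27 ]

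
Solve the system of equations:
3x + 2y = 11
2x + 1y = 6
x = 1, y = 4

Use elimination (row reduction):
Equation 1: 3x + 2y = 11.
Equation 2: 2x + 1y = 6.
Multiply Eq1 by 2 and Eq2 by 3: 6x + 4y = 22;  6x + 3y = 18.
Subtract: (-1)y = -4, so y = 4.
Back-substitute into Eq1: 3x + 2*(4) = 11, so x = 1.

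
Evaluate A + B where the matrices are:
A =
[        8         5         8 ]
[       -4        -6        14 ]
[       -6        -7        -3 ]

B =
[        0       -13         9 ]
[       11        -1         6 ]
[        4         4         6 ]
A + B =
[        8        -8        17 ]
[        7        -7        20 ]
[       -2        -3         3 ]

Matrix addition is elementwise: (A+B)[i][j] = A[i][j] + B[i][j].
  (A+B)[0][0] = (8) + (0) = 8
  (A+B)[0][1] = (5) + (-13) = -8
  (A+B)[0][2] = (8) + (9) = 17
  (A+B)[1][0] = (-4) + (11) = 7
  (A+B)[1][1] = (-6) + (-1) = -7
  (A+B)[1][2] = (14) + (6) = 20
  (A+B)[2][0] = (-6) + (4) = -2
  (A+B)[2][1] = (-7) + (4) = -3
  (A+B)[2][2] = (-3) + (6) = 3
A + B =
[        8        -8        17 ]
[        7        -7        20 ]
[       -2        -3         3 ]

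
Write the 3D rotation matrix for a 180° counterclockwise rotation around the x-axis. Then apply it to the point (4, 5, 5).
R = [[1, 0, 0], [0, -1, 0], [0, 0, -1]]; R·(4, 5, 5) = (4, -5, -5)

Rotation matrix for 180° around x-axis:
cos(180°) = -1, sin(180°) = 0
R = [[1, 0, 0], [0, -1, 0], [0, 0, -1]]
Apply to (4, 5, 5): R·[4, 5, 5]ᵀ = (4, -5, -5)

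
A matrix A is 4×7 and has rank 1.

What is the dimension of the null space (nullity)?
6

The rank-nullity theorem for an m×n matrix states:
rank(A) + nullity(A) = n (the number of columns).
Here n = 7 and rank(A) = 1, so nullity(A) = 7 - 1 = 6.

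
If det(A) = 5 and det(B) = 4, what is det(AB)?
20

Use the multiplicative property of determinants: det(AB) = det(A)*det(B).
det(AB) = (5)*(4) = 20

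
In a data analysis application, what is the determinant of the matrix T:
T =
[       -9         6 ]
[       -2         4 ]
det(T) = -24

For a 2×2 matrix [[a, b], [c, d]], det = a*d - b*c.
det(T) = (-9)*(4) - (6)*(-2) = -36 + 12 = -24.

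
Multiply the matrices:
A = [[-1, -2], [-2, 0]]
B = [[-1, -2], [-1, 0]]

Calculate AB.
[[3, 2], [2, 4]]

Each entry (i,j) of AB = sum over k of A[i][k]*B[k][j].
(AB)[0][0] = (-1)*(-1) + (-2)*(-1) = 3
(AB)[0][1] = (-1)*(-2) + (-2)*(0) = 2
(AB)[1][0] = (-2)*(-1) + (0)*(-1) = 2
(AB)[1][1] = (-2)*(-2) + (0)*(0) = 4
AB = [[3, 2], [2, 4]]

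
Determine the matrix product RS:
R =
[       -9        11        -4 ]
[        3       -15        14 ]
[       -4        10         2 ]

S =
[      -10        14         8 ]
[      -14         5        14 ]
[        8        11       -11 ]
RS =
[      -96      -115       126 ]
[      292       121      -340 ]
[      -84        16        86 ]

Matrix multiplication: (RS)[i][j] = sum over k of R[i][k] * S[k][j].
  (RS)[0][0] = (-9)*(-10) + (11)*(-14) + (-4)*(8) = -96
  (RS)[0][1] = (-9)*(14) + (11)*(5) + (-4)*(11) = -115
  (RS)[0][2] = (-9)*(8) + (11)*(14) + (-4)*(-11) = 126
  (RS)[1][0] = (3)*(-10) + (-15)*(-14) + (14)*(8) = 292
  (RS)[1][1] = (3)*(14) + (-15)*(5) + (14)*(11) = 121
  (RS)[1][2] = (3)*(8) + (-15)*(14) + (14)*(-11) = -340
  (RS)[2][0] = (-4)*(-10) + (10)*(-14) + (2)*(8) = -84
  (RS)[2][1] = (-4)*(14) + (10)*(5) + (2)*(11) = 16
  (RS)[2][2] = (-4)*(8) + (10)*(14) + (2)*(-11) = 86
RS =
[      -96      -115       126 ]
[      292       121      -340 ]
[      -84        16        86 ]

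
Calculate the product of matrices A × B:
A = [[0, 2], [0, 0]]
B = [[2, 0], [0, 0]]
[[0, 0], [0, 0]]

Matrix multiplication:
C[0][0] = 0×2 + 2×0 = 0
C[0][1] = 0×0 + 2×0 = 0
C[1][0] = 0×2 + 0×0 = 0
C[1][1] = 0×0 + 0×0 = 0
Result: [[0, 0], [0, 0]]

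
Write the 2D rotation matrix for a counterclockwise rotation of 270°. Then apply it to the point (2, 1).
R = [[0, 1], [-1, 0]]; R·(2, 1) = (1, -2)

Rotation matrix formula: R(θ) = [[cos θ, -sin θ], [sin θ, cos θ]]
For θ = 270°:
cos(270°) = 0
sin(270°) = -1
R = [[0, 1], [-1, 0]]
Apply to (2, 1): [0·2 + (1)·1, -1·2 + 0·1] = (1, -2)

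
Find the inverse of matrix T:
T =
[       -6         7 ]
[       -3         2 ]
det(T) = 9
T⁻¹ =
[      2/9      -7/9 ]
[      1/3      -2/3 ]

For a 2×2 matrix T = [[a, b], [c, d]] with det(T) ≠ 0, T⁻¹ = (1/det(T)) * [[d, -b], [-c, a]].
det(T) = (-6)*(2) - (7)*(-3) = -12 + 21 = 9.
T⁻¹ = (1/9) * [[2, -7], [3, -6]].
Dividing each entry by 9 and reducing:
T⁻¹ =
[      2/9      -7/9 ]
[      1/3      -2/3 ]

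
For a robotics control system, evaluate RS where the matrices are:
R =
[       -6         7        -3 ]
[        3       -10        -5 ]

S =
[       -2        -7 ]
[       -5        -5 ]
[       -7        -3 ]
RS =
[       -2        16 ]
[       79        44 ]

Matrix multiplication: (RS)[i][j] = sum over k of R[i][k] * S[k][j].
  (RS)[0][0] = (-6)*(-2) + (7)*(-5) + (-3)*(-7) = -2
  (RS)[0][1] = (-6)*(-7) + (7)*(-5) + (-3)*(-3) = 16
  (RS)[1][0] = (3)*(-2) + (-10)*(-5) + (-5)*(-7) = 79
  (RS)[1][1] = (3)*(-7) + (-10)*(-5) + (-5)*(-3) = 44
RS =
[       -2        16 ]
[       79        44 ]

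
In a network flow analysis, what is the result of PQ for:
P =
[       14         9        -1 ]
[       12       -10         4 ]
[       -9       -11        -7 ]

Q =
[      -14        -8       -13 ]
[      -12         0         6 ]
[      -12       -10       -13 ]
PQ =
[     -292      -102      -115 ]
[      -96      -136      -268 ]
[      342       142       142 ]

Matrix multiplication: (PQ)[i][j] = sum over k of P[i][k] * Q[k][j].
  (PQ)[0][0] = (14)*(-14) + (9)*(-12) + (-1)*(-12) = -292
  (PQ)[0][1] = (14)*(-8) + (9)*(0) + (-1)*(-10) = -102
  (PQ)[0][2] = (14)*(-13) + (9)*(6) + (-1)*(-13) = -115
  (PQ)[1][0] = (12)*(-14) + (-10)*(-12) + (4)*(-12) = -96
  (PQ)[1][1] = (12)*(-8) + (-10)*(0) + (4)*(-10) = -136
  (PQ)[1][2] = (12)*(-13) + (-10)*(6) + (4)*(-13) = -268
  (PQ)[2][0] = (-9)*(-14) + (-11)*(-12) + (-7)*(-12) = 342
  (PQ)[2][1] = (-9)*(-8) + (-11)*(0) + (-7)*(-10) = 142
  (PQ)[2][2] = (-9)*(-13) + (-11)*(6) + (-7)*(-13) = 142
PQ =
[     -292      -102      -115 ]
[      -96      -136      -268 ]
[      342       142       142 ]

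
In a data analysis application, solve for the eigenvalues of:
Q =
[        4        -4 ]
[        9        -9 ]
λ = -5, 0

Solve det(Q - λI) = 0. For a 2×2 matrix the characteristic equation is λ² - (trace)λ + det = 0.
trace(Q) = a + d = 4 - 9 = -5.
det(Q) = a*d - b*c = (4)*(-9) - (-4)*(9) = -36 + 36 = 0.
Characteristic equation: λ² - (-5)λ + (0) = 0.
Discriminant = (-5)² - 4*(0) = 25 - 0 = 25.
λ = (-5 ± √25) / 2 = (-5 ± 5) / 2 = -5, 0.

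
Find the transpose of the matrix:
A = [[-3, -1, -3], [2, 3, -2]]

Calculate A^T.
[[-3, 2], [-1, 3], [-3, -2]]

The transpose sends entry (i,j) to (j,i); rows become columns.
Row 0 of A: [-3, -1, -3] -> column 0 of A^T.
Row 1 of A: [2, 3, -2] -> column 1 of A^T.
A^T = [[-3, 2], [-1, 3], [-3, -2]]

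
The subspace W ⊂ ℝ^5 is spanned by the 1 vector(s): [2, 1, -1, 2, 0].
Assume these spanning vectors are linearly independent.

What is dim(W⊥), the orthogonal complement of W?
dim(W⊥) = 4

For any subspace W of ℝ^n, dim(W) + dim(W⊥) = n (the whole-space dimension).
Here the given 1 vectors are linearly independent, so dim(W) = 1.
Thus dim(W⊥) = n - dim(W) = 5 - 1 = 4.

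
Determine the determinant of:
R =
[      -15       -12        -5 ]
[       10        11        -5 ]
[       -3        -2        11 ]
det(R) = -590

Expand along row 0 (cofactor expansion): det(R) = a*(e*i - f*h) - b*(d*i - f*g) + c*(d*h - e*g), where the 3×3 is [[a, b, c], [d, e, f], [g, h, i]].
Minor M_00 = (11)*(11) - (-5)*(-2) = 121 - 10 = 111.
Minor M_01 = (10)*(11) - (-5)*(-3) = 110 - 15 = 95.
Minor M_02 = (10)*(-2) - (11)*(-3) = -20 + 33 = 13.
det(R) = (-15)*(111) - (-12)*(95) + (-5)*(13) = -1665 + 1140 - 65 = -590.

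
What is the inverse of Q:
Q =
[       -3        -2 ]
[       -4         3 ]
det(Q) = -17
Q⁻¹ =
[    -3/17     -2/17 ]
[    -4/17      3/17 ]

For a 2×2 matrix Q = [[a, b], [c, d]] with det(Q) ≠ 0, Q⁻¹ = (1/det(Q)) * [[d, -b], [-c, a]].
det(Q) = (-3)*(3) - (-2)*(-4) = -9 - 8 = -17.
Q⁻¹ = (1/-17) * [[3, 2], [4, -3]].
Dividing each entry by -17 and reducing:
Q⁻¹ =
[    -3/17     -2/17 ]
[    -4/17      3/17 ]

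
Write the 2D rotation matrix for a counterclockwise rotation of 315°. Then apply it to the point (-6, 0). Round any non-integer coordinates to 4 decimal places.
R = [[√2/2, √2/2], [-√2/2, √2/2]]; R·(-6, 0) = (-4.2426, 4.2426)

Rotation matrix formula: R(θ) = [[cos θ, -sin θ], [sin θ, cos θ]]
For θ = 315°:
cos(315°) = √2/2
sin(315°) = -√2/2
R = [[√2/2, √2/2], [-√2/2, √2/2]]
Apply to (-6, 0): [√2/2·-6 + (√2/2)·0, -√2/2·-6 + √2/2·0] = (-4.2426, 4.2426)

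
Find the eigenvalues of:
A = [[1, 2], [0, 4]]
λ = 1, 4

Solve det(A - λI) = 0. For a 2×2 matrix this is λ² - (trace)λ + det = 0.
trace(A) = 1 + 4 = 5.
det(A) = (1)*(4) - (2)*(0) = 4 - 0 = 4.
Characteristic equation: λ² - (5)λ + (4) = 0.
Discriminant: (5)² - 4*(4) = 25 - 16 = 9.
Roots: λ = (5 ± √9) / 2 = 1, 4.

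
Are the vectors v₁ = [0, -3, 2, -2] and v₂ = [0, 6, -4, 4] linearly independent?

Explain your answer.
No, linearly dependent (v₂ = -2·v₁)

Check whether there is a scalar k with v₂ = k·v₁.
Comparing components, k = -2 satisfies -2·[0, -3, 2, -2] = [0, 6, -4, 4].
Since v₂ is a scalar multiple of v₁, the two vectors are linearly dependent.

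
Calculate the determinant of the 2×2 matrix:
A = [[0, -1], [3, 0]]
3

For A = [[a, b], [c, d]], det(A) = a*d - b*c.
det(A) = (0)*(0) - (-1)*(3) = 0 - -3 = 3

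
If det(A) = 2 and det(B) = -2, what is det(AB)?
-4

Use the multiplicative property of determinants: det(AB) = det(A)*det(B).
det(AB) = (2)*(-2) = -4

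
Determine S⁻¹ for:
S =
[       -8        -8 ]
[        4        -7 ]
det(S) = 88
S⁻¹ =
[    -7/88      1/11 ]
[    -1/22     -1/11 ]

For a 2×2 matrix S = [[a, b], [c, d]] with det(S) ≠ 0, S⁻¹ = (1/det(S)) * [[d, -b], [-c, a]].
det(S) = (-8)*(-7) - (-8)*(4) = 56 + 32 = 88.
S⁻¹ = (1/88) * [[-7, 8], [-4, -8]].
Dividing each entry by 88 and reducing:
S⁻¹ =
[    -7/88      1/11 ]
[    -1/22     -1/11 ]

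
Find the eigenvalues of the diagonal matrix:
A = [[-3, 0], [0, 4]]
λ₁ = -3, λ₂ = 4

The characteristic polynomial of A is det(A - λI) = (-3 - λ)(4 - λ) = 0.
The roots are λ = -3 and λ = 4, so the eigenvalues are the diagonal entries.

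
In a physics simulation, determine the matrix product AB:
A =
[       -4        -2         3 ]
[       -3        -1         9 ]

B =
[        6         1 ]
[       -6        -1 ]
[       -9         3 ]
AB =
[      -39         7 ]
[      -93        25 ]

Matrix multiplication: (AB)[i][j] = sum over k of A[i][k] * B[k][j].
  (AB)[0][0] = (-4)*(6) + (-2)*(-6) + (3)*(-9) = -39
  (AB)[0][1] = (-4)*(1) + (-2)*(-1) + (3)*(3) = 7
  (AB)[1][0] = (-3)*(6) + (-1)*(-6) + (9)*(-9) = -93
  (AB)[1][1] = (-3)*(1) + (-1)*(-1) + (9)*(3) = 25
AB =
[      -39         7 ]
[      -93        25 ]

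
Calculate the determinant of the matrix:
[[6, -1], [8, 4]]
32

For a 2×2 matrix [[a, b], [c, d]], det = ad - bc
det = (6)(4) - (-1)(8) = 24 - -8 = 32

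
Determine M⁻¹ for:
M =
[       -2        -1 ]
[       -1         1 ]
det(M) = -3
M⁻¹ =
[     -1/3      -1/3 ]
[     -1/3       2/3 ]

For a 2×2 matrix M = [[a, b], [c, d]] with det(M) ≠ 0, M⁻¹ = (1/det(M)) * [[d, -b], [-c, a]].
det(M) = (-2)*(1) - (-1)*(-1) = -2 - 1 = -3.
M⁻¹ = (1/-3) * [[1, 1], [1, -2]].
Dividing each entry by -3 and reducing:
M⁻¹ =
[     -1/3      -1/3 ]
[     -1/3       2/3 ]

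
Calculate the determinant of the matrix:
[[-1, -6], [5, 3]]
27

For a 2×2 matrix [[a, b], [c, d]], det = ad - bc
det = (-1)(3) - (-6)(5) = -3 - -30 = 27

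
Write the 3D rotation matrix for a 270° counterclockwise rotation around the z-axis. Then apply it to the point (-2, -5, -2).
R = [[0, 1, 0], [-1, 0, 0], [0, 0, 1]]; R·(-2, -5, -2) = (-5, 2, -2)

Rotation matrix for 270° around z-axis:
cos(270°) = 0, sin(270°) = -1
R = [[0, 1, 0], [-1, 0, 0], [0, 0, 1]]
Apply to (-2, -5, -2): R·[-2, -5, -2]ᵀ = (-5, 2, -2)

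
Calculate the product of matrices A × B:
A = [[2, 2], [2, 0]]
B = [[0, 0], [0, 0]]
[[0, 0], [0, 0]]

Matrix multiplication:
C[0][0] = 2×0 + 2×0 = 0
C[0][1] = 2×0 + 2×0 = 0
C[1][0] = 2×0 + 0×0 = 0
C[1][1] = 2×0 + 0×0 = 0
Result: [[0, 0], [0, 0]]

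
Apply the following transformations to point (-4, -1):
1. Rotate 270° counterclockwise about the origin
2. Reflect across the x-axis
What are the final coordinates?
(-1, -4)

Step 1: Rotate 270° → (-1, 4)
Step 2: Reflect across the x-axis → (-1, -4)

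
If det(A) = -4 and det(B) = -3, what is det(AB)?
12

Use the multiplicative property of determinants: det(AB) = det(A)*det(B).
det(AB) = (-4)*(-3) = 12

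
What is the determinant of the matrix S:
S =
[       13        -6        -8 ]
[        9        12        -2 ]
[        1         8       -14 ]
det(S) = -3200

Expand along row 0 (cofactor expansion): det(S) = a*(e*i - f*h) - b*(d*i - f*g) + c*(d*h - e*g), where the 3×3 is [[a, b, c], [d, e, f], [g, h, i]].
Minor M_00 = (12)*(-14) - (-2)*(8) = -168 + 16 = -152.
Minor M_01 = (9)*(-14) - (-2)*(1) = -126 + 2 = -124.
Minor M_02 = (9)*(8) - (12)*(1) = 72 - 12 = 60.
det(S) = (13)*(-152) - (-6)*(-124) + (-8)*(60) = -1976 - 744 - 480 = -3200.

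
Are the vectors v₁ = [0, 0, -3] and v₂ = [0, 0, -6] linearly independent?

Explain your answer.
No, linearly dependent (v₂ = 2·v₁)

Check whether there is a scalar k with v₂ = k·v₁.
Comparing components, k = 2 satisfies 2·[0, 0, -3] = [0, 0, -6].
Since v₂ is a scalar multiple of v₁, the two vectors are linearly dependent.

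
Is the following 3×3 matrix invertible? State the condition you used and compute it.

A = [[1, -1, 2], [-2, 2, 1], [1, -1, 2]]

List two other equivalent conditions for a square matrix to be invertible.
No, not invertible; det(A) = 0 (two rows are equal, so the rows are linearly dependent). Equivalent conditions (failing for this A): rank(A) < 3; Ax = 0 has non-trivial solutions; 0 is an eigenvalue; the columns are linearly dependent.

To check invertibility, compute det(A).
In this matrix, row 0 and the last row are identical, so one row is a scalar multiple of another and the rows are linearly dependent.
A matrix with linearly dependent rows has det = 0 and is not invertible.
Equivalent failed conditions:
- rank(A) < 3.
- Ax = 0 has non-trivial solutions.
- 0 is an eigenvalue.
- The columns are linearly dependent.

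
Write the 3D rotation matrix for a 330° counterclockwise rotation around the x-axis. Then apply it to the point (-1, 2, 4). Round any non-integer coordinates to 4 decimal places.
R = [[1, 0, 0], [0, √3/2, 1/2], [0, -1/2, √3/2]]; R·(-1, 2, 4) = (-1.0000, 3.7321, 2.4641)

Rotation matrix for 330° around x-axis:
cos(330°) = √3/2, sin(330°) = -1/2
R = [[1, 0, 0], [0, √3/2, 1/2], [0, -1/2, √3/2]]
Apply to (-1, 2, 4): R·[-1, 2, 4]ᵀ = (-1.0000, 3.7321, 2.4641)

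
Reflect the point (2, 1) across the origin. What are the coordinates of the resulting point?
(-2, -1)

Reflection across origin: (2, 1) → (-2, -1)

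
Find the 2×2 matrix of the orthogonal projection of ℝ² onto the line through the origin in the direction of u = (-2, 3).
[[4/13, -6/13], [-6/13, 9/13]]

The orthogonal projection onto the line spanned by a nonzero vector u = (a, b) has matrix P = (u uᵀ) / (uᵀ u) = (1/(a² + b²)) · [[a², ab], [ab, b²]].
Here u = (-2, 3), so a² + b² = 4 + 9 = 13.
P = (1/13) · [[4, -6], [-6, 9]] = [[4/13, -6/13], [-6/13, 9/13]].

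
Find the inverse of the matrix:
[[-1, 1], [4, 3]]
[[-3/7, 1/7], [4/7, 1/7]]

For [[a,b],[c,d]], inverse = (1/det)·[[d,-b],[-c,a]]
det = -1·3 - 1·4 = -7
Inverse = (1/-7)·[[3, -1], [-4, -1]]
        = [[-3/7, 1/7], [4/7, 1/7]]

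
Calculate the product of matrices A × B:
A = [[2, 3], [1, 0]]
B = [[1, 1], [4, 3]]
[[14, 11], [1, 1]]

Matrix multiplication:
C[0][0] = 2×1 + 3×4 = 14
C[0][1] = 2×1 + 3×3 = 11
C[1][0] = 1×1 + 0×4 = 1
C[1][1] = 1×1 + 0×3 = 1
Result: [[14, 11], [1, 1]]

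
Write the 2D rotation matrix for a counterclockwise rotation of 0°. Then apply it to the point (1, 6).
R = [[1, 0], [0, 1]]; R·(1, 6) = (1, 6)

Rotation matrix formula: R(θ) = [[cos θ, -sin θ], [sin θ, cos θ]]
For θ = 0°:
cos(0°) = 1
sin(0°) = 0
R = [[1, 0], [0, 1]]
Apply to (1, 6): [1·1 + (0)·6, 0·1 + 1·6] = (1, 6)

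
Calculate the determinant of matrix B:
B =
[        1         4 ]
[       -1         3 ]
det(B) = 7

For a 2×2 matrix [[a, b], [c, d]], det = a*d - b*c.
det(B) = (1)*(3) - (4)*(-1) = 3 + 4 = 7.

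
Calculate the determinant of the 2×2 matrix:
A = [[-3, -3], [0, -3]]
9

For A = [[a, b], [c, d]], det(A) = a*d - b*c.
det(A) = (-3)*(-3) - (-3)*(0) = 9 - 0 = 9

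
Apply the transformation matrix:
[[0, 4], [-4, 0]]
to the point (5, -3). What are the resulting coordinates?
(-12, -20)

Matrix multiplication:
[[0, 4], [-4, 0]] × [5, -3]ᵀ
= [0×5 + 4×-3, -4×5 + 0×-3]ᵀ
= [-12.0000, -20.0000]ᵀ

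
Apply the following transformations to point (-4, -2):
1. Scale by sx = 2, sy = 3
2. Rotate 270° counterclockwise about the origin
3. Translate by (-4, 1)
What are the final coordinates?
(-10, 9)

Step 1: Scale → (-8, -6)
Step 2: Rotate 270° → (-6, 8)
Step 3: Translate → (-10, 9)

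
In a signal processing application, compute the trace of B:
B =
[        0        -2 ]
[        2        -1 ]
tr(B) = 0 - 1 = -1

The trace of a square matrix is the sum of its diagonal entries.
Diagonal entries of B: B[0][0] = 0, B[1][1] = -1.
tr(B) = 0 - 1 = -1.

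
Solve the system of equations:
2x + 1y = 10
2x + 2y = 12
x = 4, y = 2

Use elimination (row reduction):
Equation 1: 2x + 1y = 10.
Equation 2: 2x + 2y = 12.
Multiply Eq1 by 2 and Eq2 by 2: 4x + 2y = 20;  4x + 4y = 24.
Subtract: (2)y = 4, so y = 2.
Back-substitute into Eq1: 2x + 1*(2) = 10, so x = 4.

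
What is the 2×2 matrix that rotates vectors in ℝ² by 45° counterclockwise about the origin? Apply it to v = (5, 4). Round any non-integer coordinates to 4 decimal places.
R = [[√2/2, -√2/2], [√2/2, √2/2]]; R·v = (0.7071, 6.3640)

A counterclockwise rotation by angle θ in ℝ² has matrix R(θ) = [[cos θ, -sin θ], [sin θ, cos θ]].
For θ = 45°: cos θ = √2/2, sin θ = √2/2.
R(45°) = [[√2/2, -√2/2], [√2/2, √2/2]].
R·v = [√2/2·5 + (-√2/2)·4, √2/2·5 + √2/2·4] = (0.7071, 6.3640).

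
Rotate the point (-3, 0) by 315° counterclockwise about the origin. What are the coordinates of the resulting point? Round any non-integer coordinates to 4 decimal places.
(-2.1213, 2.1213)

Rotation matrix R(θ) = [[cos θ, -sin θ], [sin θ, cos θ]]; for θ = 315°:
R = [[√2/2, √2/2], [-√2/2, √2/2]]
Result: R × [-3, 0]ᵀ = [√2/2·-3 + (√2/2)·0, -√2/2·-3 + (√2/2)·0]ᵀ = (-2.1213, 2.1213)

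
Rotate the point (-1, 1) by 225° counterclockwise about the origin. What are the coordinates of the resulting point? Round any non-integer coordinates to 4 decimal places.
(1.4142, 0.0000)

Rotation matrix R(θ) = [[cos θ, -sin θ], [sin θ, cos θ]]; for θ = 225°:
R = [[-√2/2, √2/2], [-√2/2, -√2/2]]
Result: R × [-1, 1]ᵀ = [-√2/2·-1 + (√2/2)·1, -√2/2·-1 + (-√2/2)·1]ᵀ = (1.4142, 0.0000)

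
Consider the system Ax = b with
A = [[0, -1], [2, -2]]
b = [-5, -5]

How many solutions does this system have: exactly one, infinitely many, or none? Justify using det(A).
Exactly one solution

Compute det(A) = (0)*(-2) - (-1)*(2) = 2.
Because det(A) ≠ 0, A is invertible and Ax = b has a unique solution for every b (here x = A⁻¹ b).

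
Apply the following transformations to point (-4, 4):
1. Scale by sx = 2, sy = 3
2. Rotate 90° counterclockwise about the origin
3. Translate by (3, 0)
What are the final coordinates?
(-9, -8)

Step 1: Scale → (-8, 12)
Step 2: Rotate 90° → (-12, -8)
Step 3: Translate → (-9, -8)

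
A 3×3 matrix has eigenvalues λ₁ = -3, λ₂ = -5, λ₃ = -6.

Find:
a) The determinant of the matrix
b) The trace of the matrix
det = -90, trace = -14

Two standard eigenvalue identities:
- det(A) equals the product of the eigenvalues (counted with multiplicity).
- trace(A) equals the sum of the eigenvalues.
det(A) = (-3)*(-5)*(-6) = -90.
trace(A) = -3 - 5 - 6 = -14.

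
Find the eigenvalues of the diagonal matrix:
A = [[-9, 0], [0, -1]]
λ₁ = -9, λ₂ = -1

The characteristic polynomial of A is det(A - λI) = (-9 - λ)(-1 - λ) = 0.
The roots are λ = -9 and λ = -1, so the eigenvalues are the diagonal entries.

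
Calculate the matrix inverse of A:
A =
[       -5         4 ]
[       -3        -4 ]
det(A) = 32
A⁻¹ =
[     -1/8      -1/8 ]
[     3/32     -5/32 ]

For a 2×2 matrix A = [[a, b], [c, d]] with det(A) ≠ 0, A⁻¹ = (1/det(A)) * [[d, -b], [-c, a]].
det(A) = (-5)*(-4) - (4)*(-3) = 20 + 12 = 32.
A⁻¹ = (1/32) * [[-4, -4], [3, -5]].
Dividing each entry by 32 and reducing:
A⁻¹ =
[     -1/8      -1/8 ]
[     3/32     -5/32 ]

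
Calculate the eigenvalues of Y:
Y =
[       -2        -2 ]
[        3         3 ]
λ = 0, 1

Solve det(Y - λI) = 0. For a 2×2 matrix the characteristic equation is λ² - (trace)λ + det = 0.
trace(Y) = a + d = -2 + 3 = 1.
det(Y) = a*d - b*c = (-2)*(3) - (-2)*(3) = -6 + 6 = 0.
Characteristic equation: λ² - (1)λ + (0) = 0.
Discriminant = (1)² - 4*(0) = 1 - 0 = 1.
λ = (1 ± √1) / 2 = (1 ± 1) / 2 = 0, 1.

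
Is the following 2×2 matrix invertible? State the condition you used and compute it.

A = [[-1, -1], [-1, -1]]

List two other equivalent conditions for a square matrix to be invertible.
No, not invertible; det(A) = 0 (two rows are equal, so the rows are linearly dependent). Equivalent conditions (failing for this A): rank(A) < 2; Ax = 0 has non-trivial solutions; 0 is an eigenvalue; the columns are linearly dependent.

To check invertibility, compute det(A).
In this matrix, row 0 and the last row are identical, so one row is a scalar multiple of another and the rows are linearly dependent.
A matrix with linearly dependent rows has det = 0 and is not invertible.
Equivalent failed conditions:
- rank(A) < 2.
- Ax = 0 has non-trivial solutions.
- 0 is an eigenvalue.
- The columns are linearly dependent.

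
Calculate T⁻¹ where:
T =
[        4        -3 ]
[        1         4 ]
det(T) = 19
T⁻¹ =
[     4/19      3/19 ]
[    -1/19      4/19 ]

For a 2×2 matrix T = [[a, b], [c, d]] with det(T) ≠ 0, T⁻¹ = (1/det(T)) * [[d, -b], [-c, a]].
det(T) = (4)*(4) - (-3)*(1) = 16 + 3 = 19.
T⁻¹ = (1/19) * [[4, 3], [-1, 4]].
Dividing each entry by 19 and reducing:
T⁻¹ =
[     4/19      3/19 ]
[    -1/19      4/19 ]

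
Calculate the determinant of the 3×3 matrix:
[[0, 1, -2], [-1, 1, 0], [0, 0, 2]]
2

Expansion along first row:
det = 0·det([[1,0],[0,2]]) - 1·det([[-1,0],[0,2]]) + -2·det([[-1,1],[0,0]])
    = 0·(1·2 - 0·0) - 1·(-1·2 - 0·0) + -2·(-1·0 - 1·0)
    = 0·2 - 1·-2 + -2·0
    = 0 + 2 + 0 = 2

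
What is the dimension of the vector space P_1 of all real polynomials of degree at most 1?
Dimension = 2

A polynomial of degree at most 1 can be written as a₀ + a₁x, with 2 free coefficients a₀, a₁.
The set {1, x} is a basis: it spans P_1 (every such polynomial is a linear combination of these) and is linearly independent (a polynomial is zero iff all its coefficients are zero).
Therefore dim(P_1) = 1 + 1 = 2.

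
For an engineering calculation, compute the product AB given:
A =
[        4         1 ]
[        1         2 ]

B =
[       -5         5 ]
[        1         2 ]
AB =
[      -19        22 ]
[       -3         9 ]

Matrix multiplication: (AB)[i][j] = sum over k of A[i][k] * B[k][j].
  (AB)[0][0] = (4)*(-5) + (1)*(1) = -19
  (AB)[0][1] = (4)*(5) + (1)*(2) = 22
  (AB)[1][0] = (1)*(-5) + (2)*(1) = -3
  (AB)[1][1] = (1)*(5) + (2)*(2) = 9
AB =
[      -19        22 ]
[       -3         9 ]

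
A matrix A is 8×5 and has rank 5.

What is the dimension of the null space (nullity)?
0

The rank-nullity theorem for an m×n matrix states:
rank(A) + nullity(A) = n (the number of columns).
Here n = 5 and rank(A) = 5, so nullity(A) = 5 - 5 = 0.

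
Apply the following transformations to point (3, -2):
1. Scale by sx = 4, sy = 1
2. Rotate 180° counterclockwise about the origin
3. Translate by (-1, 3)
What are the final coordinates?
(-13, 5)

Step 1: Scale → (12, -2)
Step 2: Rotate 180° → (-12, 2)
Step 3: Translate → (-13, 5)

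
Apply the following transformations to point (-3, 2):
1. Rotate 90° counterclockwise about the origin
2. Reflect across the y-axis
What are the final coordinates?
(2, -3)

Step 1: Rotate 90° → (-2, -3)
Step 2: Reflect across the y-axis → (2, -3)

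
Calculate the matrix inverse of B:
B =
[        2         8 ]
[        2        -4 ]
det(B) = -24
B⁻¹ =
[      1/6       1/3 ]
[     1/12     -1/12 ]

For a 2×2 matrix B = [[a, b], [c, d]] with det(B) ≠ 0, B⁻¹ = (1/det(B)) * [[d, -b], [-c, a]].
det(B) = (2)*(-4) - (8)*(2) = -8 - 16 = -24.
B⁻¹ = (1/-24) * [[-4, -8], [-2, 2]].
Dividing each entry by -24 and reducing:
B⁻¹ =
[      1/6       1/3 ]
[     1/12     -1/12 ]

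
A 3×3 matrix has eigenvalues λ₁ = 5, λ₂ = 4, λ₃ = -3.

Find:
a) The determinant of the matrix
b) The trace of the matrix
det = -60, trace = 6

Two standard eigenvalue identities:
- det(A) equals the product of the eigenvalues (counted with multiplicity).
- trace(A) equals the sum of the eigenvalues.
det(A) = (5)*(4)*(-3) = -60.
trace(A) = 5 + 4 - 3 = 6.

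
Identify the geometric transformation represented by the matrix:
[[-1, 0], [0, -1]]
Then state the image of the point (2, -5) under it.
rotation by 180° (or reflection through origin); image of (2, -5) is (-2, 5)

This matches the form [[cos θ, -sin θ], [sin θ, cos θ]] of a rotation matrix; reading off cos θ and sin θ gives the angle.
The matrix [[-1, 0], [0, -1]] represents: rotation by 180° (or reflection through origin).
Applying it to (2, -5): [-1·2 + 0·-5, 0·2 + -1·-5] = (-2, 5).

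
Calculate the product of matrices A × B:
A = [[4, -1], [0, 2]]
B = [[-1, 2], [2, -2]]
[[-6, 10], [4, -4]]

Matrix multiplication:
C[0][0] = 4×-1 + -1×2 = -6
C[0][1] = 4×2 + -1×-2 = 10
C[1][0] = 0×-1 + 2×2 = 4
C[1][1] = 0×2 + 2×-2 = -4
Result: [[-6, 10], [4, -4]]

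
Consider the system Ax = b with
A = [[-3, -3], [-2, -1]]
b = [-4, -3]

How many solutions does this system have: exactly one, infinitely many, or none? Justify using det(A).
Exactly one solution

Compute det(A) = (-3)*(-1) - (-3)*(-2) = -3.
Because det(A) ≠ 0, A is invertible and Ax = b has a unique solution for every b (here x = A⁻¹ b).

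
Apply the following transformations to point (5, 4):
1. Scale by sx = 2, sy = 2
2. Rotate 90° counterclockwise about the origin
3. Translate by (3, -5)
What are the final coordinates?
(-5, 5)

Step 1: Scale → (10, 8)
Step 2: Rotate 90° → (-8, 10)
Step 3: Translate → (-5, 5)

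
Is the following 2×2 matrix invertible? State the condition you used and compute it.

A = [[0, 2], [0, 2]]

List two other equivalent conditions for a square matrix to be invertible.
No, not invertible; det(A) = 0 (two rows are equal, so the rows are linearly dependent). Equivalent conditions (failing for this A): rank(A) < 2; Ax = 0 has non-trivial solutions; 0 is an eigenvalue; the columns are linearly dependent.

To check invertibility, compute det(A).
In this matrix, row 0 and the last row are identical, so one row is a scalar multiple of another and the rows are linearly dependent.
A matrix with linearly dependent rows has det = 0 and is not invertible.
Equivalent failed conditions:
- rank(A) < 2.
- Ax = 0 has non-trivial solutions.
- 0 is an eigenvalue.
- The columns are linearly dependent.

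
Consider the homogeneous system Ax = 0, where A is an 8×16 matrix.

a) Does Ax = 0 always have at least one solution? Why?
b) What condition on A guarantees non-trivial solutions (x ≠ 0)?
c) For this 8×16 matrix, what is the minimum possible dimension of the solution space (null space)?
a) Yes, x = 0 is always a solution. b) When A has linearly dependent columns (rank < n). c) Minimum nullity = 8.

a) x = 0 satisfies A·0 = 0, so the zero vector is always a solution.
b) Non-trivial solutions exist iff the columns of A are linearly dependent, equivalently rank(A) < n (the number of columns).
c) By rank-nullity, rank(A) + nullity(A) = n = 16. Since A has only 8 rows, rank(A) ≤ 8, so nullity(A) ≥ 16 - 8 = 8.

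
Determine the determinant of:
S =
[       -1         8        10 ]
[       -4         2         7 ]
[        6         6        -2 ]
det(S) = -42

Expand along row 0 (cofactor expansion): det(S) = a*(e*i - f*h) - b*(d*i - f*g) + c*(d*h - e*g), where the 3×3 is [[a, b, c], [d, e, f], [g, h, i]].
Minor M_00 = (2)*(-2) - (7)*(6) = -4 - 42 = -46.
Minor M_01 = (-4)*(-2) - (7)*(6) = 8 - 42 = -34.
Minor M_02 = (-4)*(6) - (2)*(6) = -24 - 12 = -36.
det(S) = (-1)*(-46) - (8)*(-34) + (10)*(-36) = 46 + 272 - 360 = -42.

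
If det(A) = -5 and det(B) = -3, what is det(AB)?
15

Use the multiplicative property of determinants: det(AB) = det(A)*det(B).
det(AB) = (-5)*(-3) = 15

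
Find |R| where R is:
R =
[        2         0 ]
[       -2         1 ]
det(R) = 2

For a 2×2 matrix [[a, b], [c, d]], det = a*d - b*c.
det(R) = (2)*(1) - (0)*(-2) = 2 - 0 = 2.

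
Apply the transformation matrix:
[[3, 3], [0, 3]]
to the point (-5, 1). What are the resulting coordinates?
(-12, 3)

Matrix multiplication:
[[3, 3], [0, 3]] × [-5, 1]ᵀ
= [3×-5 + 3×1, 0×-5 + 3×1]ᵀ
= [-12.0000, 3.0000]ᵀ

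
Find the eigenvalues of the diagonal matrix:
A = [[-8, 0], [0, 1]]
λ₁ = -8, λ₂ = 1

The characteristic polynomial of A is det(A - λI) = (-8 - λ)(1 - λ) = 0.
The roots are λ = -8 and λ = 1, so the eigenvalues are the diagonal entries.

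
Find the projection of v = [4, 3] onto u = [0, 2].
[0, 3]

The projection of v onto u is proj_u(v) = ((v·u) / (u·u)) · u.
v·u = (4)*(0) + (3)*(2) = 6.
u·u = (0)*(0) + (2)*(2) = 4.
coefficient = 6 / 4 = 3/2.
proj_u(v) = 3/2 · [0, 2] = [0, 3].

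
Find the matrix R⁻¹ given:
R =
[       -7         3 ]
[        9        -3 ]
det(R) = -6
R⁻¹ =
[      1/2       1/2 ]
[      3/2       7/6 ]

For a 2×2 matrix R = [[a, b], [c, d]] with det(R) ≠ 0, R⁻¹ = (1/det(R)) * [[d, -b], [-c, a]].
det(R) = (-7)*(-3) - (3)*(9) = 21 - 27 = -6.
R⁻¹ = (1/-6) * [[-3, -3], [-9, -7]].
Dividing each entry by -6 and reducing:
R⁻¹ =
[      1/2       1/2 ]
[      3/2       7/6 ]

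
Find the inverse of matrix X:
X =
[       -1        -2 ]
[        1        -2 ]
det(X) = 4
X⁻¹ =
[     -1/2       1/2 ]
[     -1/4      -1/4 ]

For a 2×2 matrix X = [[a, b], [c, d]] with det(X) ≠ 0, X⁻¹ = (1/det(X)) * [[d, -b], [-c, a]].
det(X) = (-1)*(-2) - (-2)*(1) = 2 + 2 = 4.
X⁻¹ = (1/4) * [[-2, 2], [-1, -1]].
Dividing each entry by 4 and reducing:
X⁻¹ =
[     -1/2       1/2 ]
[     -1/4      -1/4 ]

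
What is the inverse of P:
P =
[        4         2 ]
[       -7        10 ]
det(P) = 54
P⁻¹ =
[     5/27     -1/27 ]
[     7/54      2/27 ]

For a 2×2 matrix P = [[a, b], [c, d]] with det(P) ≠ 0, P⁻¹ = (1/det(P)) * [[d, -b], [-c, a]].
det(P) = (4)*(10) - (2)*(-7) = 40 + 14 = 54.
P⁻¹ = (1/54) * [[10, -2], [7, 4]].
Dividing each entry by 54 and reducing:
P⁻¹ =
[     5/27     -1/27 ]
[     7/54      2/27 ]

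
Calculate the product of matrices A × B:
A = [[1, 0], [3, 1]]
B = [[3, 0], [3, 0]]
[[3, 0], [12, 0]]

Matrix multiplication:
C[0][0] = 1×3 + 0×3 = 3
C[0][1] = 1×0 + 0×0 = 0
C[1][0] = 3×3 + 1×3 = 12
C[1][1] = 3×0 + 1×0 = 0
Result: [[3, 0], [12, 0]]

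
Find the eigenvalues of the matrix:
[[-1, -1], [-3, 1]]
λ = -2 and λ = 2

Characteristic equation: det(A - λI) = 0
λ² - (trace)λ + (det) = 0
λ² - (0)λ + (-4) = 0
λ² - 0λ - 4 = 0
Solving: λ = -2, 2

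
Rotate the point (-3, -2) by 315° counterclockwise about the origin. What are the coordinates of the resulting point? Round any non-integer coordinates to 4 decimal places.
(-3.5355, 0.7071)

Rotation matrix R(θ) = [[cos θ, -sin θ], [sin θ, cos θ]]; for θ = 315°:
R = [[√2/2, √2/2], [-√2/2, √2/2]]
Result: R × [-3, -2]ᵀ = [√2/2·-3 + (√2/2)·-2, -√2/2·-3 + (√2/2)·-2]ᵀ = (-3.5355, 0.7071)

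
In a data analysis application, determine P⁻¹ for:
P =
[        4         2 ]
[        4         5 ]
det(P) = 12
P⁻¹ =
[     5/12      -1/6 ]
[     -1/3       1/3 ]

For a 2×2 matrix P = [[a, b], [c, d]] with det(P) ≠ 0, P⁻¹ = (1/det(P)) * [[d, -b], [-c, a]].
det(P) = (4)*(5) - (2)*(4) = 20 - 8 = 12.
P⁻¹ = (1/12) * [[5, -2], [-4, 4]].
Dividing each entry by 12 and reducing:
P⁻¹ =
[     5/12      -1/6 ]
[     -1/3       1/3 ]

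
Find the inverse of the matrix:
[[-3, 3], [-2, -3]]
[[-1/5, -1/5], [2/15, -1/5]]

For [[a,b],[c,d]], inverse = (1/det)·[[d,-b],[-c,a]]
det = -3·-3 - 3·-2 = 15
Inverse = (1/15)·[[-3, -3], [2, -3]]
        = [[-1/5, -1/5], [2/15, -1/5]]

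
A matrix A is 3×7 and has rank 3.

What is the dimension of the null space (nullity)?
4

The rank-nullity theorem for an m×n matrix states:
rank(A) + nullity(A) = n (the number of columns).
Here n = 7 and rank(A) = 3, so nullity(A) = 7 - 3 = 4.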